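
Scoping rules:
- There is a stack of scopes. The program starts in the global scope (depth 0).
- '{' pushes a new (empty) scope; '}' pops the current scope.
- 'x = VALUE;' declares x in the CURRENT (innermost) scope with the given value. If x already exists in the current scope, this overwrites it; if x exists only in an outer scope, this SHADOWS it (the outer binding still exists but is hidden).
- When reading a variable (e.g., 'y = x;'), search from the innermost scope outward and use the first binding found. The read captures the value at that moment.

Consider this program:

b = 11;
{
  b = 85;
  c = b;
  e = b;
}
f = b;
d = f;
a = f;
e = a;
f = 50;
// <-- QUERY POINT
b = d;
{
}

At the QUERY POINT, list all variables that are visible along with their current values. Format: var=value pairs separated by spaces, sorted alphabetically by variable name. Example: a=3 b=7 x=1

Answer: a=11 b=11 d=11 e=11 f=50

Derivation:
Step 1: declare b=11 at depth 0
Step 2: enter scope (depth=1)
Step 3: declare b=85 at depth 1
Step 4: declare c=(read b)=85 at depth 1
Step 5: declare e=(read b)=85 at depth 1
Step 6: exit scope (depth=0)
Step 7: declare f=(read b)=11 at depth 0
Step 8: declare d=(read f)=11 at depth 0
Step 9: declare a=(read f)=11 at depth 0
Step 10: declare e=(read a)=11 at depth 0
Step 11: declare f=50 at depth 0
Visible at query point: a=11 b=11 d=11 e=11 f=50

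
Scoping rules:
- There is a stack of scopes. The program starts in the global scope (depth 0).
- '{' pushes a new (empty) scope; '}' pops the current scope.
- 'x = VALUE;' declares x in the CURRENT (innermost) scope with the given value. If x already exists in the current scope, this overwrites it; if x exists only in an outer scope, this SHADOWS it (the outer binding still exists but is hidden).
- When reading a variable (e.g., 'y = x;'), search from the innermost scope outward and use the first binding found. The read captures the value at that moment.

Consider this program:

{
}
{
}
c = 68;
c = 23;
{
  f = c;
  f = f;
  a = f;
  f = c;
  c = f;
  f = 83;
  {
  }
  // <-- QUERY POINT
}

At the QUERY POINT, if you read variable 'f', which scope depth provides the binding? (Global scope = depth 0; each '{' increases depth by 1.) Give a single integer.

Step 1: enter scope (depth=1)
Step 2: exit scope (depth=0)
Step 3: enter scope (depth=1)
Step 4: exit scope (depth=0)
Step 5: declare c=68 at depth 0
Step 6: declare c=23 at depth 0
Step 7: enter scope (depth=1)
Step 8: declare f=(read c)=23 at depth 1
Step 9: declare f=(read f)=23 at depth 1
Step 10: declare a=(read f)=23 at depth 1
Step 11: declare f=(read c)=23 at depth 1
Step 12: declare c=(read f)=23 at depth 1
Step 13: declare f=83 at depth 1
Step 14: enter scope (depth=2)
Step 15: exit scope (depth=1)
Visible at query point: a=23 c=23 f=83

Answer: 1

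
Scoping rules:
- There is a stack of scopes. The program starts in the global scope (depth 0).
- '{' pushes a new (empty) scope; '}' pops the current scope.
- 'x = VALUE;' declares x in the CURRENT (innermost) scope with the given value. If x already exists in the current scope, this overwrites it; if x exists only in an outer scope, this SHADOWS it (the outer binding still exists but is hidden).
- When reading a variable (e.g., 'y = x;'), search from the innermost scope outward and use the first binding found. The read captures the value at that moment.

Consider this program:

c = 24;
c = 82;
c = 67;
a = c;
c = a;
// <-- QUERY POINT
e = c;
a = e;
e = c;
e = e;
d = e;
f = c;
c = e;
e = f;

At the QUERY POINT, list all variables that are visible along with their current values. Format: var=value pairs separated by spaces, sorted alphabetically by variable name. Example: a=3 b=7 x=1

Step 1: declare c=24 at depth 0
Step 2: declare c=82 at depth 0
Step 3: declare c=67 at depth 0
Step 4: declare a=(read c)=67 at depth 0
Step 5: declare c=(read a)=67 at depth 0
Visible at query point: a=67 c=67

Answer: a=67 c=67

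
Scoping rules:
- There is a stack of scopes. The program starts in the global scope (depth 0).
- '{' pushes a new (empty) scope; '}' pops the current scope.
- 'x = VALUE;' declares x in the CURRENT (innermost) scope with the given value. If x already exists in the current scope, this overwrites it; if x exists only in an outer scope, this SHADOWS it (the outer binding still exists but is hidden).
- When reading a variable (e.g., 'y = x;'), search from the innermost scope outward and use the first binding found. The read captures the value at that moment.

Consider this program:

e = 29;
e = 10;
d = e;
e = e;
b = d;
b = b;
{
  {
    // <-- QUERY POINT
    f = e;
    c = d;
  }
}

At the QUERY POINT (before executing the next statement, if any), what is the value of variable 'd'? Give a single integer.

Step 1: declare e=29 at depth 0
Step 2: declare e=10 at depth 0
Step 3: declare d=(read e)=10 at depth 0
Step 4: declare e=(read e)=10 at depth 0
Step 5: declare b=(read d)=10 at depth 0
Step 6: declare b=(read b)=10 at depth 0
Step 7: enter scope (depth=1)
Step 8: enter scope (depth=2)
Visible at query point: b=10 d=10 e=10

Answer: 10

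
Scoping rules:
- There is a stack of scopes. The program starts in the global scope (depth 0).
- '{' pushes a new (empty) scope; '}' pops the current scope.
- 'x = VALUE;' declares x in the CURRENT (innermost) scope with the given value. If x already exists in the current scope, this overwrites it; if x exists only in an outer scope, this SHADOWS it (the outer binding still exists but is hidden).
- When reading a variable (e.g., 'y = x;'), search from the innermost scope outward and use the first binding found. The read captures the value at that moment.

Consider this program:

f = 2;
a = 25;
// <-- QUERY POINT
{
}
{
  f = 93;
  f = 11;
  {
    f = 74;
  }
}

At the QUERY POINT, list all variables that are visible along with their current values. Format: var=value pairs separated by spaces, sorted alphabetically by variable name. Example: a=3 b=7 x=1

Answer: a=25 f=2

Derivation:
Step 1: declare f=2 at depth 0
Step 2: declare a=25 at depth 0
Visible at query point: a=25 f=2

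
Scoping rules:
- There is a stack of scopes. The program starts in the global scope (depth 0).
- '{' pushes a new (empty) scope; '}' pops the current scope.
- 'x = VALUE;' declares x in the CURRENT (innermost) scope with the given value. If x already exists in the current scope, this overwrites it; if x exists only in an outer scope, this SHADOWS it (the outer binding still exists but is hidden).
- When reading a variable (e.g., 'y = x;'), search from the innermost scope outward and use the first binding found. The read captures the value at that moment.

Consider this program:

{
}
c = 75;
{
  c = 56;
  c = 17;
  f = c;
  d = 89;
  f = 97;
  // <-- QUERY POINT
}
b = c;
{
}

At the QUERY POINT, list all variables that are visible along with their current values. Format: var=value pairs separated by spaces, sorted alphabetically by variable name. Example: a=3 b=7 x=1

Step 1: enter scope (depth=1)
Step 2: exit scope (depth=0)
Step 3: declare c=75 at depth 0
Step 4: enter scope (depth=1)
Step 5: declare c=56 at depth 1
Step 6: declare c=17 at depth 1
Step 7: declare f=(read c)=17 at depth 1
Step 8: declare d=89 at depth 1
Step 9: declare f=97 at depth 1
Visible at query point: c=17 d=89 f=97

Answer: c=17 d=89 f=97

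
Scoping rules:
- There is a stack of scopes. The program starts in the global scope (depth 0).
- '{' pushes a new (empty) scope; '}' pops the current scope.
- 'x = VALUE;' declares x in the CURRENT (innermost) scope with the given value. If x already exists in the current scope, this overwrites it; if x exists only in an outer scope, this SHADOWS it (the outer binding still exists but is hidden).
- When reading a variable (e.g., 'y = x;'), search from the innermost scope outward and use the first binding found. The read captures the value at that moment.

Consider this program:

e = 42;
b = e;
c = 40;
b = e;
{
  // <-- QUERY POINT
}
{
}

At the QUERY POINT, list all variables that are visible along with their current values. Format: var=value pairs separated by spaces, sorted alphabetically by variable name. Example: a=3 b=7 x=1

Answer: b=42 c=40 e=42

Derivation:
Step 1: declare e=42 at depth 0
Step 2: declare b=(read e)=42 at depth 0
Step 3: declare c=40 at depth 0
Step 4: declare b=(read e)=42 at depth 0
Step 5: enter scope (depth=1)
Visible at query point: b=42 c=40 e=42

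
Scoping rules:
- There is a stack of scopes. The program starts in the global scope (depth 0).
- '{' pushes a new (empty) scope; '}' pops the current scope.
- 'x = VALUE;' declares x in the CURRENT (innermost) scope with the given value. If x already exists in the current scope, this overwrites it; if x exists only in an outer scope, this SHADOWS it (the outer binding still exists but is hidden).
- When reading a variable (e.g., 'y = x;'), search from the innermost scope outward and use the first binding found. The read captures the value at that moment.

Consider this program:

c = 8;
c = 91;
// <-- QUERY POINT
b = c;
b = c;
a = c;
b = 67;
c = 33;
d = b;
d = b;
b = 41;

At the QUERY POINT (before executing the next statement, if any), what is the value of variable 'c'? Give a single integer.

Answer: 91

Derivation:
Step 1: declare c=8 at depth 0
Step 2: declare c=91 at depth 0
Visible at query point: c=91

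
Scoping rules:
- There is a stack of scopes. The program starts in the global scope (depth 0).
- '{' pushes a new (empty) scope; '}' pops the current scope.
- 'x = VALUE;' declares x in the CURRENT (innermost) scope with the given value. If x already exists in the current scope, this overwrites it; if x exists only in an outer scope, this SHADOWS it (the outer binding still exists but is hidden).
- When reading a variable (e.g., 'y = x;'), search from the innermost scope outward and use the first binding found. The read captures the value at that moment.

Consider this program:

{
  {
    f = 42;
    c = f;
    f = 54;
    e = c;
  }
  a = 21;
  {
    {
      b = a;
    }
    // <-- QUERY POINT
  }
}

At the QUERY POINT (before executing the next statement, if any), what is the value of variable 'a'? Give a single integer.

Step 1: enter scope (depth=1)
Step 2: enter scope (depth=2)
Step 3: declare f=42 at depth 2
Step 4: declare c=(read f)=42 at depth 2
Step 5: declare f=54 at depth 2
Step 6: declare e=(read c)=42 at depth 2
Step 7: exit scope (depth=1)
Step 8: declare a=21 at depth 1
Step 9: enter scope (depth=2)
Step 10: enter scope (depth=3)
Step 11: declare b=(read a)=21 at depth 3
Step 12: exit scope (depth=2)
Visible at query point: a=21

Answer: 21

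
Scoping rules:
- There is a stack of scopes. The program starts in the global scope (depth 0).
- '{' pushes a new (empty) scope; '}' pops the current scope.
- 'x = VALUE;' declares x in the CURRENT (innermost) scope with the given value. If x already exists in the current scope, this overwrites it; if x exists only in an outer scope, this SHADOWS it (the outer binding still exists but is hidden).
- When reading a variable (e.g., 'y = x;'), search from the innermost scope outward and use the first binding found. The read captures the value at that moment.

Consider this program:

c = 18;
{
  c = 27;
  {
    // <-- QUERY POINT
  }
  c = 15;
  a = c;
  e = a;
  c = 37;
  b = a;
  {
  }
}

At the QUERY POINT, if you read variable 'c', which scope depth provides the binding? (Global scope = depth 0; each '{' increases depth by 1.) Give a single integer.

Answer: 1

Derivation:
Step 1: declare c=18 at depth 0
Step 2: enter scope (depth=1)
Step 3: declare c=27 at depth 1
Step 4: enter scope (depth=2)
Visible at query point: c=27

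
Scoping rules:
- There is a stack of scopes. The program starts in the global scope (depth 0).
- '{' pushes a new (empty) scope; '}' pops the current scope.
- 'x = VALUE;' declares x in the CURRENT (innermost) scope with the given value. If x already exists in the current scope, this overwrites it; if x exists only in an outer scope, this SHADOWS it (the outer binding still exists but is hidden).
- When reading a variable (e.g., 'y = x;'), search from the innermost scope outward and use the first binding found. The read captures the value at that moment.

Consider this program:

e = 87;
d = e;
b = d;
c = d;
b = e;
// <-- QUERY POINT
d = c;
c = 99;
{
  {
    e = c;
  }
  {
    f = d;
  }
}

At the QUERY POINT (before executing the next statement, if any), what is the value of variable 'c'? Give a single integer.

Answer: 87

Derivation:
Step 1: declare e=87 at depth 0
Step 2: declare d=(read e)=87 at depth 0
Step 3: declare b=(read d)=87 at depth 0
Step 4: declare c=(read d)=87 at depth 0
Step 5: declare b=(read e)=87 at depth 0
Visible at query point: b=87 c=87 d=87 e=87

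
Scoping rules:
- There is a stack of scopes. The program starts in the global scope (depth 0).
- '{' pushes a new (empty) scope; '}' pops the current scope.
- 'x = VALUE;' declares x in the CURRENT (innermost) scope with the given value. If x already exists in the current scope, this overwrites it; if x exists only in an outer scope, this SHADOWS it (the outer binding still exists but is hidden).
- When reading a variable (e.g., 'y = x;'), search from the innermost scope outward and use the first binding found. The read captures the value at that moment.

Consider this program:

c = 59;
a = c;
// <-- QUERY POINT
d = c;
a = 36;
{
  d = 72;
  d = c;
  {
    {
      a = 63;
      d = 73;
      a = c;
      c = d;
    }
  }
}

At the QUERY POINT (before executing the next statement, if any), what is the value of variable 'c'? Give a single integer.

Answer: 59

Derivation:
Step 1: declare c=59 at depth 0
Step 2: declare a=(read c)=59 at depth 0
Visible at query point: a=59 c=59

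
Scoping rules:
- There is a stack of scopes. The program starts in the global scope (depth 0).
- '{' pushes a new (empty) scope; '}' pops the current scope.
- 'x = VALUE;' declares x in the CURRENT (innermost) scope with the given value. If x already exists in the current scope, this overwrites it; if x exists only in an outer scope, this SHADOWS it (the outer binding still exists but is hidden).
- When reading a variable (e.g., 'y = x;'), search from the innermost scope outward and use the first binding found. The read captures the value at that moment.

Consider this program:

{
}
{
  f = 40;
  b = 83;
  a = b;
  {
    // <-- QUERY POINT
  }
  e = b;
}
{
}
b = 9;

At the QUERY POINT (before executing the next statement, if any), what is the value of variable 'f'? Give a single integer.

Step 1: enter scope (depth=1)
Step 2: exit scope (depth=0)
Step 3: enter scope (depth=1)
Step 4: declare f=40 at depth 1
Step 5: declare b=83 at depth 1
Step 6: declare a=(read b)=83 at depth 1
Step 7: enter scope (depth=2)
Visible at query point: a=83 b=83 f=40

Answer: 40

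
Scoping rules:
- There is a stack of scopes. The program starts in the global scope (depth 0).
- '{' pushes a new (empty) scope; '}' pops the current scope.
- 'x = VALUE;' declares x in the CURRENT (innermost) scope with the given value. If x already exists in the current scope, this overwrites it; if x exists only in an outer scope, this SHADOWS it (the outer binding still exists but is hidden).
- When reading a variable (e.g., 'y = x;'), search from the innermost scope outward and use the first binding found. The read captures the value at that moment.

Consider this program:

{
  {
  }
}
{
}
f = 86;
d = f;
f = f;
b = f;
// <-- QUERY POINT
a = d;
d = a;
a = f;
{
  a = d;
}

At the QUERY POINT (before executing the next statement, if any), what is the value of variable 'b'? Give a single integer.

Answer: 86

Derivation:
Step 1: enter scope (depth=1)
Step 2: enter scope (depth=2)
Step 3: exit scope (depth=1)
Step 4: exit scope (depth=0)
Step 5: enter scope (depth=1)
Step 6: exit scope (depth=0)
Step 7: declare f=86 at depth 0
Step 8: declare d=(read f)=86 at depth 0
Step 9: declare f=(read f)=86 at depth 0
Step 10: declare b=(read f)=86 at depth 0
Visible at query point: b=86 d=86 f=86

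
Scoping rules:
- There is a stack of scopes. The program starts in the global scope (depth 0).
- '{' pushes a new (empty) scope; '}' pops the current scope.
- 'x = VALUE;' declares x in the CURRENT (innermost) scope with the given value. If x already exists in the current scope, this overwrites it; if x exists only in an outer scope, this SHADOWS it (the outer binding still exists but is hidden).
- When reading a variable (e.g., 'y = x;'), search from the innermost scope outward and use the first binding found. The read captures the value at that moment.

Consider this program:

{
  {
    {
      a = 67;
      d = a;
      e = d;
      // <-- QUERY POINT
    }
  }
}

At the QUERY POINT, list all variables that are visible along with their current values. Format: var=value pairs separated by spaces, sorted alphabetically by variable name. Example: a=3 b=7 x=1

Answer: a=67 d=67 e=67

Derivation:
Step 1: enter scope (depth=1)
Step 2: enter scope (depth=2)
Step 3: enter scope (depth=3)
Step 4: declare a=67 at depth 3
Step 5: declare d=(read a)=67 at depth 3
Step 6: declare e=(read d)=67 at depth 3
Visible at query point: a=67 d=67 e=67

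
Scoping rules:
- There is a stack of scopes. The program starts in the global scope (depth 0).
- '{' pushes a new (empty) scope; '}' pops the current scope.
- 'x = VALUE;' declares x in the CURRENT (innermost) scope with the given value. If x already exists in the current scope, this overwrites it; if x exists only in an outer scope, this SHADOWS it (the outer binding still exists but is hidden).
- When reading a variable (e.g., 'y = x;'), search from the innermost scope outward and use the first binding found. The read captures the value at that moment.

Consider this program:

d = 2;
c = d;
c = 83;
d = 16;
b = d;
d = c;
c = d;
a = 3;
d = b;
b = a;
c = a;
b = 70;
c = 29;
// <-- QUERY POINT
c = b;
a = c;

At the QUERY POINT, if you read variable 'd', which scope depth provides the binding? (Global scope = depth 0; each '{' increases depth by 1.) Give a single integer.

Step 1: declare d=2 at depth 0
Step 2: declare c=(read d)=2 at depth 0
Step 3: declare c=83 at depth 0
Step 4: declare d=16 at depth 0
Step 5: declare b=(read d)=16 at depth 0
Step 6: declare d=(read c)=83 at depth 0
Step 7: declare c=(read d)=83 at depth 0
Step 8: declare a=3 at depth 0
Step 9: declare d=(read b)=16 at depth 0
Step 10: declare b=(read a)=3 at depth 0
Step 11: declare c=(read a)=3 at depth 0
Step 12: declare b=70 at depth 0
Step 13: declare c=29 at depth 0
Visible at query point: a=3 b=70 c=29 d=16

Answer: 0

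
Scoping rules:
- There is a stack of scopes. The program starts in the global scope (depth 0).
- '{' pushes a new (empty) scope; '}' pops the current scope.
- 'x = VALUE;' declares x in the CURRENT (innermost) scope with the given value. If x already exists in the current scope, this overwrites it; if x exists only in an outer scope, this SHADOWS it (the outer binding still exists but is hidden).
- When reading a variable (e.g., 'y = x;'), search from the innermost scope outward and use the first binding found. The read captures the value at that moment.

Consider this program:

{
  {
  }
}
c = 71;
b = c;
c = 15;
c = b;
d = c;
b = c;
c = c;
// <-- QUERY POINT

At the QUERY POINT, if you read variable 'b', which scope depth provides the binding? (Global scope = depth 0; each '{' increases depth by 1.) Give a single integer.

Answer: 0

Derivation:
Step 1: enter scope (depth=1)
Step 2: enter scope (depth=2)
Step 3: exit scope (depth=1)
Step 4: exit scope (depth=0)
Step 5: declare c=71 at depth 0
Step 6: declare b=(read c)=71 at depth 0
Step 7: declare c=15 at depth 0
Step 8: declare c=(read b)=71 at depth 0
Step 9: declare d=(read c)=71 at depth 0
Step 10: declare b=(read c)=71 at depth 0
Step 11: declare c=(read c)=71 at depth 0
Visible at query point: b=71 c=71 d=71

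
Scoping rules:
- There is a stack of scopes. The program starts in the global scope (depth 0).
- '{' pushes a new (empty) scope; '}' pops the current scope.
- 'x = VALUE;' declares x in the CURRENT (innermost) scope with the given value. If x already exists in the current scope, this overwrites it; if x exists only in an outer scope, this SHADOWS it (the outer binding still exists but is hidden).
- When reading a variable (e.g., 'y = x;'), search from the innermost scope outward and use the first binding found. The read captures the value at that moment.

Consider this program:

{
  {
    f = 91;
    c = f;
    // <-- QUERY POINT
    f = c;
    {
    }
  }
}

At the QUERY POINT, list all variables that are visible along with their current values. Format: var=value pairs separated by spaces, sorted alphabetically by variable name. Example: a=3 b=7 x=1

Step 1: enter scope (depth=1)
Step 2: enter scope (depth=2)
Step 3: declare f=91 at depth 2
Step 4: declare c=(read f)=91 at depth 2
Visible at query point: c=91 f=91

Answer: c=91 f=91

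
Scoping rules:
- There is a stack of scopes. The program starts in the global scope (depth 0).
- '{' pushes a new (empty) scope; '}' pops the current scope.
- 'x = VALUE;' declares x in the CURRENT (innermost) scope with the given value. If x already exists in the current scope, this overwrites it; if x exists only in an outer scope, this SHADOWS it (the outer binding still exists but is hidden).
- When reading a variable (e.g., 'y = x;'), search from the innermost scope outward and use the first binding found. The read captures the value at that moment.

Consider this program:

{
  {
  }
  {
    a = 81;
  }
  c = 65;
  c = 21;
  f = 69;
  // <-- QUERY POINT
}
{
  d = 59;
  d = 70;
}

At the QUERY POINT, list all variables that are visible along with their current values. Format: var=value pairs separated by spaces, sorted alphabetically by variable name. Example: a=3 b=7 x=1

Step 1: enter scope (depth=1)
Step 2: enter scope (depth=2)
Step 3: exit scope (depth=1)
Step 4: enter scope (depth=2)
Step 5: declare a=81 at depth 2
Step 6: exit scope (depth=1)
Step 7: declare c=65 at depth 1
Step 8: declare c=21 at depth 1
Step 9: declare f=69 at depth 1
Visible at query point: c=21 f=69

Answer: c=21 f=69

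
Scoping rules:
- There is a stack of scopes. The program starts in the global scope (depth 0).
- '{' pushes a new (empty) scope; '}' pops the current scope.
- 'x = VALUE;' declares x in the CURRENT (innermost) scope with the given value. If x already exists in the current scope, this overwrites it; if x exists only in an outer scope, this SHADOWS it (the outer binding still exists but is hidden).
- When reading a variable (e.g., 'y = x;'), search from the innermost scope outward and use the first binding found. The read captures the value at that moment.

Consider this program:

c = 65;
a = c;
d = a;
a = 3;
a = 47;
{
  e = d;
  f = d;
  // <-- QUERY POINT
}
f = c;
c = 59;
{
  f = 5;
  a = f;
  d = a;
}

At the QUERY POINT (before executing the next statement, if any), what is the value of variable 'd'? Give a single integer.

Step 1: declare c=65 at depth 0
Step 2: declare a=(read c)=65 at depth 0
Step 3: declare d=(read a)=65 at depth 0
Step 4: declare a=3 at depth 0
Step 5: declare a=47 at depth 0
Step 6: enter scope (depth=1)
Step 7: declare e=(read d)=65 at depth 1
Step 8: declare f=(read d)=65 at depth 1
Visible at query point: a=47 c=65 d=65 e=65 f=65

Answer: 65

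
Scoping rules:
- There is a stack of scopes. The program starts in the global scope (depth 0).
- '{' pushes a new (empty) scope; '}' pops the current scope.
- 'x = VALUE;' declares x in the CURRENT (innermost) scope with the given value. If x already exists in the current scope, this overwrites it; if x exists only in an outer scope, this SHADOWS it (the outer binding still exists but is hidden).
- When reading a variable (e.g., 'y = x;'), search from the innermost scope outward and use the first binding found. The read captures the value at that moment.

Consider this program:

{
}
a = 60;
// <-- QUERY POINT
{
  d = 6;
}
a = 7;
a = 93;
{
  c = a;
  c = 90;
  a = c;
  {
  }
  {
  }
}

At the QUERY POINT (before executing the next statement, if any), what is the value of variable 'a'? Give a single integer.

Step 1: enter scope (depth=1)
Step 2: exit scope (depth=0)
Step 3: declare a=60 at depth 0
Visible at query point: a=60

Answer: 60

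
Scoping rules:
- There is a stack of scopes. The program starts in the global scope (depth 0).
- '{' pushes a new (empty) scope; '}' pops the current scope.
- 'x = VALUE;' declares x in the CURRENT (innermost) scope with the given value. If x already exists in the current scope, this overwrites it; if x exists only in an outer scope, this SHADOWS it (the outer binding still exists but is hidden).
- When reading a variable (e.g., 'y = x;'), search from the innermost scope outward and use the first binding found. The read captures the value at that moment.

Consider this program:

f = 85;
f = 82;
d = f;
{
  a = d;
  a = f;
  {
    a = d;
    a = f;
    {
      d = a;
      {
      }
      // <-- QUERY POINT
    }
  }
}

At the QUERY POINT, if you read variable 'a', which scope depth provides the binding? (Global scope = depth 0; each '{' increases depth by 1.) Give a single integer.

Answer: 2

Derivation:
Step 1: declare f=85 at depth 0
Step 2: declare f=82 at depth 0
Step 3: declare d=(read f)=82 at depth 0
Step 4: enter scope (depth=1)
Step 5: declare a=(read d)=82 at depth 1
Step 6: declare a=(read f)=82 at depth 1
Step 7: enter scope (depth=2)
Step 8: declare a=(read d)=82 at depth 2
Step 9: declare a=(read f)=82 at depth 2
Step 10: enter scope (depth=3)
Step 11: declare d=(read a)=82 at depth 3
Step 12: enter scope (depth=4)
Step 13: exit scope (depth=3)
Visible at query point: a=82 d=82 f=82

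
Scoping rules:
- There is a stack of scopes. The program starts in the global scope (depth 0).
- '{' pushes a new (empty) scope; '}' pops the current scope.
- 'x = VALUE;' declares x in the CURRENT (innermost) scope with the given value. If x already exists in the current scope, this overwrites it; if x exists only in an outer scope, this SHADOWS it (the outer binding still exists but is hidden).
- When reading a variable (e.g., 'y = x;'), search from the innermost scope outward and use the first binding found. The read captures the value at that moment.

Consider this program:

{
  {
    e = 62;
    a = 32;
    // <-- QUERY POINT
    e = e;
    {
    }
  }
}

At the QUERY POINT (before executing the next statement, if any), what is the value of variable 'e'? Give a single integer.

Step 1: enter scope (depth=1)
Step 2: enter scope (depth=2)
Step 3: declare e=62 at depth 2
Step 4: declare a=32 at depth 2
Visible at query point: a=32 e=62

Answer: 62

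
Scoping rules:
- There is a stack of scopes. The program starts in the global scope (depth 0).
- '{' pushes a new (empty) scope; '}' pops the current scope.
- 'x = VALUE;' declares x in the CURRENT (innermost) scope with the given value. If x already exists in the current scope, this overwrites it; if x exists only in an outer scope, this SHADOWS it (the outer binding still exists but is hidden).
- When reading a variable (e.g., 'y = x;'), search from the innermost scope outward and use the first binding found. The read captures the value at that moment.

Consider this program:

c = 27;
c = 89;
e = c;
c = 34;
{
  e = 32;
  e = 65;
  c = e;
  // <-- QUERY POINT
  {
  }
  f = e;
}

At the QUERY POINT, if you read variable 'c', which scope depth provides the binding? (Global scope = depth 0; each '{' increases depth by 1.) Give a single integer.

Step 1: declare c=27 at depth 0
Step 2: declare c=89 at depth 0
Step 3: declare e=(read c)=89 at depth 0
Step 4: declare c=34 at depth 0
Step 5: enter scope (depth=1)
Step 6: declare e=32 at depth 1
Step 7: declare e=65 at depth 1
Step 8: declare c=(read e)=65 at depth 1
Visible at query point: c=65 e=65

Answer: 1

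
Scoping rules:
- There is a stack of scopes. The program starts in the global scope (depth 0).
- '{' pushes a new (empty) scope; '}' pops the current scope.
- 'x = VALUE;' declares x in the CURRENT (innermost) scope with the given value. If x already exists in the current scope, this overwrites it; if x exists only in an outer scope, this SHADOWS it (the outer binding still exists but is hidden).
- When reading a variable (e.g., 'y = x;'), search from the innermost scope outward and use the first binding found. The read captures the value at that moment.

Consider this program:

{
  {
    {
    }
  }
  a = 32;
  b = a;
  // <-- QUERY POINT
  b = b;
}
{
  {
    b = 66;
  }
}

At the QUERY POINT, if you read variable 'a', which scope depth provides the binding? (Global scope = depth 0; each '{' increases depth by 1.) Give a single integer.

Step 1: enter scope (depth=1)
Step 2: enter scope (depth=2)
Step 3: enter scope (depth=3)
Step 4: exit scope (depth=2)
Step 5: exit scope (depth=1)
Step 6: declare a=32 at depth 1
Step 7: declare b=(read a)=32 at depth 1
Visible at query point: a=32 b=32

Answer: 1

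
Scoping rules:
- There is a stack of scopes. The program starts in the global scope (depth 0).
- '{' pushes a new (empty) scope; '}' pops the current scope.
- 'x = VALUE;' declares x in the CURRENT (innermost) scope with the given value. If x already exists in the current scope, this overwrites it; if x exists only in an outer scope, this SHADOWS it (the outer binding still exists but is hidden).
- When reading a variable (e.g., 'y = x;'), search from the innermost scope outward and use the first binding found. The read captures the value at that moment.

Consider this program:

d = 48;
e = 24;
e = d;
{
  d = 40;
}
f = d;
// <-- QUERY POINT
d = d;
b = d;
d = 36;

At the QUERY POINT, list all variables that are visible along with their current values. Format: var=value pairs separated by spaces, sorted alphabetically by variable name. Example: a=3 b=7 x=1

Answer: d=48 e=48 f=48

Derivation:
Step 1: declare d=48 at depth 0
Step 2: declare e=24 at depth 0
Step 3: declare e=(read d)=48 at depth 0
Step 4: enter scope (depth=1)
Step 5: declare d=40 at depth 1
Step 6: exit scope (depth=0)
Step 7: declare f=(read d)=48 at depth 0
Visible at query point: d=48 e=48 f=48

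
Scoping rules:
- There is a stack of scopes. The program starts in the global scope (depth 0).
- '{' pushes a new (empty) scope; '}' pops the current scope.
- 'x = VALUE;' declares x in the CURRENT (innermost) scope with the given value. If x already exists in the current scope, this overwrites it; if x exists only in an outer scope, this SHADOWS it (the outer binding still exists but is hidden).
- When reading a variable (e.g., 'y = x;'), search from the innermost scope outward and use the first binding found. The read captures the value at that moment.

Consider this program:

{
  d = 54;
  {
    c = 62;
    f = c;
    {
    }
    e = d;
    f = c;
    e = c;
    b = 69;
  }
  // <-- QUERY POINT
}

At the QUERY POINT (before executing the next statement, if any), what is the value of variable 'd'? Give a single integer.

Step 1: enter scope (depth=1)
Step 2: declare d=54 at depth 1
Step 3: enter scope (depth=2)
Step 4: declare c=62 at depth 2
Step 5: declare f=(read c)=62 at depth 2
Step 6: enter scope (depth=3)
Step 7: exit scope (depth=2)
Step 8: declare e=(read d)=54 at depth 2
Step 9: declare f=(read c)=62 at depth 2
Step 10: declare e=(read c)=62 at depth 2
Step 11: declare b=69 at depth 2
Step 12: exit scope (depth=1)
Visible at query point: d=54

Answer: 54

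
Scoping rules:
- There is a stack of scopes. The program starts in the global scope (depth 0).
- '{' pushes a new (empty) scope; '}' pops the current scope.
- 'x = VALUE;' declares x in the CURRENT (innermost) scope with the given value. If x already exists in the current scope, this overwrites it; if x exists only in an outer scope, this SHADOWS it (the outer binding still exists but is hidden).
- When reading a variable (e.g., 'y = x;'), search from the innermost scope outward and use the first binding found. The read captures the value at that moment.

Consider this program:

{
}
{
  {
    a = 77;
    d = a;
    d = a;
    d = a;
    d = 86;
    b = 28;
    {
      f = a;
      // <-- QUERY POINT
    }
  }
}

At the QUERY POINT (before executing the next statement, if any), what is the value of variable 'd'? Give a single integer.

Answer: 86

Derivation:
Step 1: enter scope (depth=1)
Step 2: exit scope (depth=0)
Step 3: enter scope (depth=1)
Step 4: enter scope (depth=2)
Step 5: declare a=77 at depth 2
Step 6: declare d=(read a)=77 at depth 2
Step 7: declare d=(read a)=77 at depth 2
Step 8: declare d=(read a)=77 at depth 2
Step 9: declare d=86 at depth 2
Step 10: declare b=28 at depth 2
Step 11: enter scope (depth=3)
Step 12: declare f=(read a)=77 at depth 3
Visible at query point: a=77 b=28 d=86 f=77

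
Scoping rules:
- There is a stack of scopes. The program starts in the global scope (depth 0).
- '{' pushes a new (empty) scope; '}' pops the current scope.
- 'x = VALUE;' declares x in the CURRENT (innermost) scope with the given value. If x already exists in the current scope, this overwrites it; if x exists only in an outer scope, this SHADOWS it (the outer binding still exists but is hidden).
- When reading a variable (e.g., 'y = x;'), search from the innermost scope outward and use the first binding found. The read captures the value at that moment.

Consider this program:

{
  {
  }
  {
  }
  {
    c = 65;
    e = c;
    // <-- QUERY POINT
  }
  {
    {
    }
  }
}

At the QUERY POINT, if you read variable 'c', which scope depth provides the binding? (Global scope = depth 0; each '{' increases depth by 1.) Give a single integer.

Step 1: enter scope (depth=1)
Step 2: enter scope (depth=2)
Step 3: exit scope (depth=1)
Step 4: enter scope (depth=2)
Step 5: exit scope (depth=1)
Step 6: enter scope (depth=2)
Step 7: declare c=65 at depth 2
Step 8: declare e=(read c)=65 at depth 2
Visible at query point: c=65 e=65

Answer: 2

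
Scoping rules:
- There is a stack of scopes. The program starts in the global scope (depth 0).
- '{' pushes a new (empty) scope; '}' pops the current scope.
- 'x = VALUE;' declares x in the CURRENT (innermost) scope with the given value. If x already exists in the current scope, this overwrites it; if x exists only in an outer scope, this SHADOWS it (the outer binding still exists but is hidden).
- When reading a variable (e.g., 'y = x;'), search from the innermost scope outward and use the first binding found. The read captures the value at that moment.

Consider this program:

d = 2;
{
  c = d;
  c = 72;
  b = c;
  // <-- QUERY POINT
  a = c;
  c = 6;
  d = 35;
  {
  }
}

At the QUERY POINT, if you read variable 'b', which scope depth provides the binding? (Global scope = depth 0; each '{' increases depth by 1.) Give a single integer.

Step 1: declare d=2 at depth 0
Step 2: enter scope (depth=1)
Step 3: declare c=(read d)=2 at depth 1
Step 4: declare c=72 at depth 1
Step 5: declare b=(read c)=72 at depth 1
Visible at query point: b=72 c=72 d=2

Answer: 1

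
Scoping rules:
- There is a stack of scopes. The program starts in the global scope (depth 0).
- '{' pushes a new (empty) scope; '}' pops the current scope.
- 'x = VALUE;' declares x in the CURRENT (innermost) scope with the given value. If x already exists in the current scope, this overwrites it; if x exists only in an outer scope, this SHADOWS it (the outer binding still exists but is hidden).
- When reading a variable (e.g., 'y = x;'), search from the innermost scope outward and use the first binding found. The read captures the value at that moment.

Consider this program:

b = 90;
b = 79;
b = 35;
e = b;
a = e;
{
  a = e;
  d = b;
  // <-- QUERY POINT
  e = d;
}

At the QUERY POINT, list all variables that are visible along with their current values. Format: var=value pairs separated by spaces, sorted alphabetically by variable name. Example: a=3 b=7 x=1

Answer: a=35 b=35 d=35 e=35

Derivation:
Step 1: declare b=90 at depth 0
Step 2: declare b=79 at depth 0
Step 3: declare b=35 at depth 0
Step 4: declare e=(read b)=35 at depth 0
Step 5: declare a=(read e)=35 at depth 0
Step 6: enter scope (depth=1)
Step 7: declare a=(read e)=35 at depth 1
Step 8: declare d=(read b)=35 at depth 1
Visible at query point: a=35 b=35 d=35 e=35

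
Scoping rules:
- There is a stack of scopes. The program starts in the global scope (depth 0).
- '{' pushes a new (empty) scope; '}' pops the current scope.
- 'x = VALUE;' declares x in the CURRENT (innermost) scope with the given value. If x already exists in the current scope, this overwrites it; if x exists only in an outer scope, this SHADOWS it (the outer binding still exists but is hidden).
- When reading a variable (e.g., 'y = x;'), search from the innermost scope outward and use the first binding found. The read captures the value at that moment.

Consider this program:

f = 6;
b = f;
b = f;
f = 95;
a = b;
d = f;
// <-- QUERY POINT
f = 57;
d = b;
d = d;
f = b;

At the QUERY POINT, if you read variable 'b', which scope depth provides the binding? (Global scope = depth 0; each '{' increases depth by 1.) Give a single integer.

Step 1: declare f=6 at depth 0
Step 2: declare b=(read f)=6 at depth 0
Step 3: declare b=(read f)=6 at depth 0
Step 4: declare f=95 at depth 0
Step 5: declare a=(read b)=6 at depth 0
Step 6: declare d=(read f)=95 at depth 0
Visible at query point: a=6 b=6 d=95 f=95

Answer: 0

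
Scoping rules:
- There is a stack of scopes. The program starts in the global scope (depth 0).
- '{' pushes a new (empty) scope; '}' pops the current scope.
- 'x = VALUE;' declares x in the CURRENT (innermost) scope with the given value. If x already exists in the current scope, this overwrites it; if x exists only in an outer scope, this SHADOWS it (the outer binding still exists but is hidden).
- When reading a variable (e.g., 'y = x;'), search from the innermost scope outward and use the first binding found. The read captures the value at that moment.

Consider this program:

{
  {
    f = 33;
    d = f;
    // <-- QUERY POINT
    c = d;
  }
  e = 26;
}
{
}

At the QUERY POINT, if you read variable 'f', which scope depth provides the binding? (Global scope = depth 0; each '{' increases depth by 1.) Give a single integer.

Answer: 2

Derivation:
Step 1: enter scope (depth=1)
Step 2: enter scope (depth=2)
Step 3: declare f=33 at depth 2
Step 4: declare d=(read f)=33 at depth 2
Visible at query point: d=33 f=33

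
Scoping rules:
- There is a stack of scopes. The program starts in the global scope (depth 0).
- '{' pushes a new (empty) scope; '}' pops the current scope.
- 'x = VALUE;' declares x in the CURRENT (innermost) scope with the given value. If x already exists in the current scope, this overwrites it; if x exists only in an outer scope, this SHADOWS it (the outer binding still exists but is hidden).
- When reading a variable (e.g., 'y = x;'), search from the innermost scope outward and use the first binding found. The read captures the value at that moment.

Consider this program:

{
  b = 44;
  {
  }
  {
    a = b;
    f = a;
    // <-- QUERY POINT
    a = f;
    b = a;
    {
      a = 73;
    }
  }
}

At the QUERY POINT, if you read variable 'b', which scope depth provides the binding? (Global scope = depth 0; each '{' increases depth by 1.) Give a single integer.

Step 1: enter scope (depth=1)
Step 2: declare b=44 at depth 1
Step 3: enter scope (depth=2)
Step 4: exit scope (depth=1)
Step 5: enter scope (depth=2)
Step 6: declare a=(read b)=44 at depth 2
Step 7: declare f=(read a)=44 at depth 2
Visible at query point: a=44 b=44 f=44

Answer: 1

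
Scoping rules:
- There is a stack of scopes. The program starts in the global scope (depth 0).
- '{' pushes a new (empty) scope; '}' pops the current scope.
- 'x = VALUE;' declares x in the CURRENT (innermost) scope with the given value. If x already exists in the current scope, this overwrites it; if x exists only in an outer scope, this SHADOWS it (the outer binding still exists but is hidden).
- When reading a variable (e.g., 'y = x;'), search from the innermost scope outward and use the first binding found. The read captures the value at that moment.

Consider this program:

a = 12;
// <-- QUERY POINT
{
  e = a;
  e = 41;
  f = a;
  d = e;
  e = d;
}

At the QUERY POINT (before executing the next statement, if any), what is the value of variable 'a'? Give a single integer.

Step 1: declare a=12 at depth 0
Visible at query point: a=12

Answer: 12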